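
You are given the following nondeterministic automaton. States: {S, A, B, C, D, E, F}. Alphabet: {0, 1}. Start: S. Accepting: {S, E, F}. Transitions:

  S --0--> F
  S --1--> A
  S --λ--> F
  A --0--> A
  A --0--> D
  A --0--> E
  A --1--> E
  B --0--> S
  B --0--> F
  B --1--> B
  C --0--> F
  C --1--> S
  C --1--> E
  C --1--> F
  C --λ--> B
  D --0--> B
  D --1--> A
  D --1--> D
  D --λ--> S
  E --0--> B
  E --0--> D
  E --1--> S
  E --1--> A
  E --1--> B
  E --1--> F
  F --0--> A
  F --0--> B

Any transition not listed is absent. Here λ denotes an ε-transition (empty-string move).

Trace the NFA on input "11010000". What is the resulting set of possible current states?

Start: ε-closure({S}) = {S, F}.
Read '1': S→{A}, F→∅; now {A}.
Read '1': A→{E}; now {E}.
Read '0': E→{B, D}; union {B, D}; ε-closure = {S, B, D, F}.
Read '1': S→{A}, B→{B}, D→{A, D}, F→∅; union {A, B, D}; ε-closure = {S, A, B, D, F}.
Read '0': S→{F}, A→{A, D, E}, B→{S, F}, D→{B}, F→{A, B}; now {S, A, B, D, E, F}.
Read '0': S→{F}, A→{A, D, E}, B→{S, F}, D→{B}, E→{B, D}, F→{A, B}; now {S, A, B, D, E, F}.
Read '0': S→{F}, A→{A, D, E}, B→{S, F}, D→{B}, E→{B, D}, F→{A, B}; now {S, A, B, D, E, F}.
Read '0': S→{F}, A→{A, D, E}, B→{S, F}, D→{B}, E→{B, D}, F→{A, B}; now {S, A, B, D, E, F}.

{S, A, B, D, E, F}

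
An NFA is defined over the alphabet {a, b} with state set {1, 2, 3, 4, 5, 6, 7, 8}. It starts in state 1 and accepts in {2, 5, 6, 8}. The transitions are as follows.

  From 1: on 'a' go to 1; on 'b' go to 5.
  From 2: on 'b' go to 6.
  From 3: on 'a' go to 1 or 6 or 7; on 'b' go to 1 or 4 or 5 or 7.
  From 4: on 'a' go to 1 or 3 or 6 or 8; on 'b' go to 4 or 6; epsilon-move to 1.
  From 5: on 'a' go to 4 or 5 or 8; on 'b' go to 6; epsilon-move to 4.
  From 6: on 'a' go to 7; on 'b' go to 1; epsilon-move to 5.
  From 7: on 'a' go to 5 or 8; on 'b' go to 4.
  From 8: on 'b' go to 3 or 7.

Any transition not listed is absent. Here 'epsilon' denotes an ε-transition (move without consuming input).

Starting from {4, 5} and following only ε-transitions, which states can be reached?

{1, 4, 5}

Begin with {4, 5}.
ε-move 4 → 1; add 1.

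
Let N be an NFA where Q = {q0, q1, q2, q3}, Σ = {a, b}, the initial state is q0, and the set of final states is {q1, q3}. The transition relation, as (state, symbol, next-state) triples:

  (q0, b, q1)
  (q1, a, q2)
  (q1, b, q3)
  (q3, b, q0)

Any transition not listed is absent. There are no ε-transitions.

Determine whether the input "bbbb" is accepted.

Start in {q0}.
Read 'b': q0→{q1}; now {q1}.
Read 'b': q1→{q3}; now {q3}.
Read 'b': q3→{q0}; now {q0}.
Read 'b': q0→{q1}; now {q1}.
The final set {q1} contains the accepting state q1.

Yes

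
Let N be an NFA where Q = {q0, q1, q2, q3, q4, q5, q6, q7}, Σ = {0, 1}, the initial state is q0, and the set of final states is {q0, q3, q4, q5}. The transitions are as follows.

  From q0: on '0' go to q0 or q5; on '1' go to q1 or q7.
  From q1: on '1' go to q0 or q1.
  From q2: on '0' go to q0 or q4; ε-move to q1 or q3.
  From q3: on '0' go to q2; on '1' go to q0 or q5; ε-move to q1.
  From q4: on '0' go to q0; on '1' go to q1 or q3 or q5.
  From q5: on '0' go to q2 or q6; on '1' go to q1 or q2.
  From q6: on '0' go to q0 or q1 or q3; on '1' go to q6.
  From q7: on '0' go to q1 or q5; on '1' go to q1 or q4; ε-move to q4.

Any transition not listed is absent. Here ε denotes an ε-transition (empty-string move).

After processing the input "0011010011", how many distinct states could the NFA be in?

Start in {q0}.
Read '0': {q0} → {q0, q5}.
Read '0': {q0, q5} → {q0, q1, q2, q3, q5, q6}.
Read '1': {q0, q1, q2, q3, q5, q6} → {q0, q1, q2, q3, q4, q5, q6, q7}.
Read '1': {q0, q1, q2, q3, q4, q5, q6, q7} → {q0, q1, q2, q3, q4, q5, q6, q7}.
Read '0': {q0, q1, q2, q3, q4, q5, q6, q7} → {q0, q1, q2, q3, q4, q5, q6}.
Read '1': {q0, q1, q2, q3, q4, q5, q6} → {q0, q1, q2, q3, q4, q5, q6, q7}.
Read '0': {q0, q1, q2, q3, q4, q5, q6, q7} → {q0, q1, q2, q3, q4, q5, q6}.
Read '0': {q0, q1, q2, q3, q4, q5, q6} → {q0, q1, q2, q3, q4, q5, q6}.
Read '1': {q0, q1, q2, q3, q4, q5, q6} → {q0, q1, q2, q3, q4, q5, q6, q7}.
Read '1': {q0, q1, q2, q3, q4, q5, q6, q7} → {q0, q1, q2, q3, q4, q5, q6, q7}.
That set has 8 states.

8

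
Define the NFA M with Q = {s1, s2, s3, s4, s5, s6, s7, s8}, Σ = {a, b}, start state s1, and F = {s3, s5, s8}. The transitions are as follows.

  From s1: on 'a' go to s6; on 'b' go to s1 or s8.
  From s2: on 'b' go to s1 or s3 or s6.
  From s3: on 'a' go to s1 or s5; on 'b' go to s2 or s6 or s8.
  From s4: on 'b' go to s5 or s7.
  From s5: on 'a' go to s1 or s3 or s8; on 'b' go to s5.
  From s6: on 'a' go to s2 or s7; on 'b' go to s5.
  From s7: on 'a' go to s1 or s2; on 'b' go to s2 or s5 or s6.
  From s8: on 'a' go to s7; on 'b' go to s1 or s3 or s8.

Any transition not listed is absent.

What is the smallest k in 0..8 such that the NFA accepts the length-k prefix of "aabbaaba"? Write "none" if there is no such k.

3

Start in {s1}.
Read 'a': {s1} → {s6}.
Read 'a': {s6} → {s2, s7}.
Read 'b': {s2, s7} → {s1, s2, s3, s5, s6}.
None of the earlier sets intersect F, but {s1, s2, s3, s5, s6} does.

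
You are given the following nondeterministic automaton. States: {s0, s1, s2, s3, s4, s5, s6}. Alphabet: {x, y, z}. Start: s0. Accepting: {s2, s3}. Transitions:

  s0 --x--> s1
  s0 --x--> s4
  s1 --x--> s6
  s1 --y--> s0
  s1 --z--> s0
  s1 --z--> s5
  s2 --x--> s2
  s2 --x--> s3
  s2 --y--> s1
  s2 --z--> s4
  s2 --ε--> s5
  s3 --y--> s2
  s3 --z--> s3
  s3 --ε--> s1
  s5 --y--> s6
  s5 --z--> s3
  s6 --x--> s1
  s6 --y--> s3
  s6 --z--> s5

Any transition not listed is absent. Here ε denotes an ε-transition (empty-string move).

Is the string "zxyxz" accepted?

Start in {s0}.
Read 'z': s0→∅; now ∅.
The set is empty and remains empty for the remaining 4 symbols.
The final set ∅ contains no accepting state.

No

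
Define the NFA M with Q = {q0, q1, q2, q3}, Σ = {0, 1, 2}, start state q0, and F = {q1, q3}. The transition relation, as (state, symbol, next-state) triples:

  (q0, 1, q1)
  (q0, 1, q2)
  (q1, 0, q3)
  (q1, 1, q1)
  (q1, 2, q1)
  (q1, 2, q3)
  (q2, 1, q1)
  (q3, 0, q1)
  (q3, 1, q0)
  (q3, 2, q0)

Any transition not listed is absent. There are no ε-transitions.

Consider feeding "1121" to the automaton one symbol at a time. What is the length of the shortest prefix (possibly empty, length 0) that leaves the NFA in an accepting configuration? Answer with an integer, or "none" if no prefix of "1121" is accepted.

1

Start in {q0}.
Read '1': q0→{q1, q2}; now {q1, q2}.
None of the earlier sets intersect F, but {q1, q2} does.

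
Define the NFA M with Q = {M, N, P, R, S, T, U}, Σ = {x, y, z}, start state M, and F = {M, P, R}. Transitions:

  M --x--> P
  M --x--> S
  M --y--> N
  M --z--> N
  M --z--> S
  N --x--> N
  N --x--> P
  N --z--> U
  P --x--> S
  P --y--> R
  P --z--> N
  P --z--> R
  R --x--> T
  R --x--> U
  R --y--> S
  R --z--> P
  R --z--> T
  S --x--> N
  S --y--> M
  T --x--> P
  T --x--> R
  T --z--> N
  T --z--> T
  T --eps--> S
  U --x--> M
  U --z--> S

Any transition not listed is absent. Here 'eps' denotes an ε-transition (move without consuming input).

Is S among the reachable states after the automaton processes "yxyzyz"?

Start in {M}.
Read 'y': M→{N}; now {N}.
Read 'x': N→{N, P}; now {N, P}.
Read 'y': N→∅, P→{R}; now {R}.
Read 'z': R→{P, T}; union {P, T}; ε-closure = {P, S, T}.
Read 'y': P→{R}, S→{M}, T→∅; now {M, R}.
Read 'z': M→{N, S}, R→{P, T}; now {N, P, S, T}.
State S is in {N, P, S, T}.

Yes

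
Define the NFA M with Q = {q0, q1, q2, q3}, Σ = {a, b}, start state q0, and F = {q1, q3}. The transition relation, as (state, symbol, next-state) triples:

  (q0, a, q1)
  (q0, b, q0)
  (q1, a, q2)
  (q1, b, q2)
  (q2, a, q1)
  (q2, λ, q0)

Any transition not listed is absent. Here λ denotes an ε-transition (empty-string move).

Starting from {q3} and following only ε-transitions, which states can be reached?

Begin with {q3}.
No ε-moves leave this set, so the closure equals the set itself.

{q3}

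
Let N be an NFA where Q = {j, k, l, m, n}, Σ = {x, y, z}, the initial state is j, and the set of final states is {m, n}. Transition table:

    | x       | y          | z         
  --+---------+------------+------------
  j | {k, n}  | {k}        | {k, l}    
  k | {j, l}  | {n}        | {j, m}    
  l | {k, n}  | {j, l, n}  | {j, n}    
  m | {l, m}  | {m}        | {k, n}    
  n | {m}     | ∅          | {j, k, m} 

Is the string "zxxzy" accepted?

Yes

Start in {j}.
Read 'z': j→{k, l}; now {k, l}.
Read 'x': k→{j, l}, l→{k, n}; now {j, k, l, n}.
Read 'x': j→{k, n}, k→{j, l}, l→{k, n}, n→{m}; now {j, k, l, m, n}.
Read 'z': j→{k, l}, k→{j, m}, l→{j, n}, m→{k, n}, n→{j, k, m}; now {j, k, l, m, n}.
Read 'y': j→{k}, k→{n}, l→{j, l, n}, m→{m}, n→∅; now {j, k, l, m, n}.
The final set {j, k, l, m, n} contains the accepting states m, n.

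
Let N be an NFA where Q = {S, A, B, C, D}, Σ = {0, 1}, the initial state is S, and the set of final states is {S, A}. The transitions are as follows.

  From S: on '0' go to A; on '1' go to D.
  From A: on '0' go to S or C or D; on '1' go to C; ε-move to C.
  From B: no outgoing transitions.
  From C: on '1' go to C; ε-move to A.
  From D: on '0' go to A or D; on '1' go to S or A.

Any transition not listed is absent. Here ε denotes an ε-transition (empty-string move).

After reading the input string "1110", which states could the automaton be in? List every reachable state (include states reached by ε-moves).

{S, A, C, D}

Start in {S}.
Read '1': {S} → {D}.
Read '1': {D} → {S, A, C}.
Read '1': {S, A, C} → {A, C, D}.
Read '0': {A, C, D} → {S, A, C, D}.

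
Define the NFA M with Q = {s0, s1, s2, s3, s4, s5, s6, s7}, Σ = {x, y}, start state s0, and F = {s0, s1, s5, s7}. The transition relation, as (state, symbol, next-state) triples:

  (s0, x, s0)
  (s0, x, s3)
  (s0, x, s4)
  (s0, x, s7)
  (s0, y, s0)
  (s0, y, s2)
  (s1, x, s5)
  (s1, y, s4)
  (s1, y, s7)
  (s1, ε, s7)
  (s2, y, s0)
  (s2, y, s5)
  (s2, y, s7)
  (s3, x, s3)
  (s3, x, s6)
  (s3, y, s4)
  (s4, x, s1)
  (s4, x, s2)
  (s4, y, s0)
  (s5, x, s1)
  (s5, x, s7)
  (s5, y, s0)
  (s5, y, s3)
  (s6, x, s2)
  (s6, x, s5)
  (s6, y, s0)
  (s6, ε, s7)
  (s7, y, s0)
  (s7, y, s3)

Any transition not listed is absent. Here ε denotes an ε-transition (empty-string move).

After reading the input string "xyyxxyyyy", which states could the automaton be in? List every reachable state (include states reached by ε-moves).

{s0, s2, s3, s4, s5, s7}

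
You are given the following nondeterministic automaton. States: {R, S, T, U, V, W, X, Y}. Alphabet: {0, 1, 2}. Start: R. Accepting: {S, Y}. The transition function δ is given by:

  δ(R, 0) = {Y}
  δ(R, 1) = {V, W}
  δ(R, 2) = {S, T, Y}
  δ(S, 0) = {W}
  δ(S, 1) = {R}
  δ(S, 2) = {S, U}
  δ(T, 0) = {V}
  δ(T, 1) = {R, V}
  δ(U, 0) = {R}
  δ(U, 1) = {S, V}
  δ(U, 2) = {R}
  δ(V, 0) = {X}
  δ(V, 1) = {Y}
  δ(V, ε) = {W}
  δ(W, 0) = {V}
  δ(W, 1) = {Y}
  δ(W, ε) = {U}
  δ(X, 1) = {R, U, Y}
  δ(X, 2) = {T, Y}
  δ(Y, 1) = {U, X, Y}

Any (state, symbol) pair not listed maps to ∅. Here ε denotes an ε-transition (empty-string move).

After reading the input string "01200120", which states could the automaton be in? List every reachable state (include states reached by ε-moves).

{R, U, V, W, Y}

Start in {R}.
Read '0': R→{Y}; now {Y}.
Read '1': Y→{U, X, Y}; now {U, X, Y}.
Read '2': U→{R}, X→{T, Y}, Y→∅; now {R, T, Y}.
Read '0': R→{Y}, T→{V}, Y→∅; union {V, Y}; ε-closure = {U, V, W, Y}.
Read '0': U→{R}, V→{X}, W→{V}, Y→∅; union {R, V, X}; ε-closure = {R, U, V, W, X}.
Read '1': R→{V, W}, U→{S, V}, V→{Y}, W→{Y}, X→{R, U, Y}; now {R, S, U, V, W, Y}.
Read '2': R→{S, T, Y}, S→{S, U}, U→{R}, V→∅, W→∅, Y→∅; now {R, S, T, U, Y}.
Read '0': R→{Y}, S→{W}, T→{V}, U→{R}, Y→∅; union {R, V, W, Y}; ε-closure = {R, U, V, W, Y}.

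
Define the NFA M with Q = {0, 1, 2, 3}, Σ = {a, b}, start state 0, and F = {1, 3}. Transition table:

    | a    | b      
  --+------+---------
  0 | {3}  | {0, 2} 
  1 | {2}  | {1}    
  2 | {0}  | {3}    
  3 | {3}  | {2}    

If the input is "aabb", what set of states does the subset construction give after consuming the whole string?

Start in {0}.
Read 'a': {0} → {3}.
Read 'a': {3} → {3}.
Read 'b': {3} → {2}.
Read 'b': {2} → {3}.

{3}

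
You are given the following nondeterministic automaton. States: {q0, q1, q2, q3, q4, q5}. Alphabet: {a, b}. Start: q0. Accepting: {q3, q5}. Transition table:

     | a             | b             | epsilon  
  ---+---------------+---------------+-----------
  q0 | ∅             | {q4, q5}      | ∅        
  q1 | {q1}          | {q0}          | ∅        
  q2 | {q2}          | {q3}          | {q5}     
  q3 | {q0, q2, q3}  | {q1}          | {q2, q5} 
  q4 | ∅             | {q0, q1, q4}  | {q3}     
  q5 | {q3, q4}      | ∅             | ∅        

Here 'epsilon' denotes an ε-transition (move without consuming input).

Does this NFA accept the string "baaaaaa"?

Start in {q0}.
Read 'b': q0→{q4, q5}; union {q4, q5}; ε-closure = {q2, q3, q4, q5}.
Read 'a': q2→{q2}, q3→{q0, q2, q3}, q4→∅, q5→{q3, q4}; union {q0, q2, q3, q4}; ε-closure = {q0, q2, q3, q4, q5}.
Read 'a': q0→∅, q2→{q2}, q3→{q0, q2, q3}, q4→∅, q5→{q3, q4}; union {q0, q2, q3, q4}; ε-closure = {q0, q2, q3, q4, q5}.
Read 'a': q0→∅, q2→{q2}, q3→{q0, q2, q3}, q4→∅, q5→{q3, q4}; union {q0, q2, q3, q4}; ε-closure = {q0, q2, q3, q4, q5}.
Read 'a': q0→∅, q2→{q2}, q3→{q0, q2, q3}, q4→∅, q5→{q3, q4}; union {q0, q2, q3, q4}; ε-closure = {q0, q2, q3, q4, q5}.
Read 'a': q0→∅, q2→{q2}, q3→{q0, q2, q3}, q4→∅, q5→{q3, q4}; union {q0, q2, q3, q4}; ε-closure = {q0, q2, q3, q4, q5}.
Read 'a': q0→∅, q2→{q2}, q3→{q0, q2, q3}, q4→∅, q5→{q3, q4}; union {q0, q2, q3, q4}; ε-closure = {q0, q2, q3, q4, q5}.
The final set {q0, q2, q3, q4, q5} contains the accepting states q3, q5.

Yes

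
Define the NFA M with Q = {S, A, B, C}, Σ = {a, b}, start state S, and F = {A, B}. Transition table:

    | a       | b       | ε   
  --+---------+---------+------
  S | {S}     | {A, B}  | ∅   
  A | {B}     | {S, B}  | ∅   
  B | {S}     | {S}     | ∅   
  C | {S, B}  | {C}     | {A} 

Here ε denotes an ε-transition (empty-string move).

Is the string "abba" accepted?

Start in {S}.
Read 'a': S→{S}; now {S}.
Read 'b': S→{A, B}; now {A, B}.
Read 'b': A→{S, B}, B→{S}; now {S, B}.
Read 'a': S→{S}, B→{S}; now {S}.
The final set {S} contains no accepting state.

No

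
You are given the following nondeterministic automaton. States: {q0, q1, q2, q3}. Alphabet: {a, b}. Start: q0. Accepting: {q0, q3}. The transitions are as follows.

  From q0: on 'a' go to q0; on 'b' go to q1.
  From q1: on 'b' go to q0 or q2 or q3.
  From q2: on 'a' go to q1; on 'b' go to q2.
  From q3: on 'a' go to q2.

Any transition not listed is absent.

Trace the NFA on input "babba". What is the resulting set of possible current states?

Start in {q0}.
Read 'b': q0→{q1}; now {q1}.
Read 'a': q1→∅; now ∅.
The set is empty and remains empty for the remaining 3 symbols.

∅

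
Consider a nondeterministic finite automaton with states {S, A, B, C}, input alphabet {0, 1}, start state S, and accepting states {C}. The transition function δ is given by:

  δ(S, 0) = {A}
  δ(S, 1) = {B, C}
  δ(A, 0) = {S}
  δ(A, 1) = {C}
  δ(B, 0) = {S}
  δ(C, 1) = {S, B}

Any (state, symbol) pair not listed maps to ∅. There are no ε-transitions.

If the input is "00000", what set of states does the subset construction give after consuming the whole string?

{A}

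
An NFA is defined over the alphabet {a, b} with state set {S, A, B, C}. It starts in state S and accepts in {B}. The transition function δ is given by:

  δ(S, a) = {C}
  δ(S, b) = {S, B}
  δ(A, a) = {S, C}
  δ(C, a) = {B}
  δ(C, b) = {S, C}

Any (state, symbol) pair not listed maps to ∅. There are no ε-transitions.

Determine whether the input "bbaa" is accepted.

Start in {S}.
Read 'b': S→{S, B}; now {S, B}.
Read 'b': S→{S, B}, B→∅; now {S, B}.
Read 'a': S→{C}, B→∅; now {C}.
Read 'a': C→{B}; now {B}.
The final set {B} contains the accepting state B.

Yes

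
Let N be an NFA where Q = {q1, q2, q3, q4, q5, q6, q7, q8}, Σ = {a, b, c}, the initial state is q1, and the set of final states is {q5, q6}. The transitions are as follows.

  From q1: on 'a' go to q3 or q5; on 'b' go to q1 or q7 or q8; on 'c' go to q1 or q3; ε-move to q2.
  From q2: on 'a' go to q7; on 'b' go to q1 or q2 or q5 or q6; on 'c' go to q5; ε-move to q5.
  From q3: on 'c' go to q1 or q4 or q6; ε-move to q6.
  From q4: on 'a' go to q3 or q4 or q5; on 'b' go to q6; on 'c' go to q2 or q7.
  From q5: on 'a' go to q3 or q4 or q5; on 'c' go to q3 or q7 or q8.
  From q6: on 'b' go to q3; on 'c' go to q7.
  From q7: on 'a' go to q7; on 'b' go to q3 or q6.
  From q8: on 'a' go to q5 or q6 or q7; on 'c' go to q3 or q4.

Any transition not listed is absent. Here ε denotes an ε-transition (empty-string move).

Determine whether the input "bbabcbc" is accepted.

Start: ε-closure({q1}) = {q1, q2, q5}.
Read 'b': {q1, q2, q5} → {q1, q2, q5, q6, q7, q8}.
Read 'b': {q1, q2, q5, q6, q7, q8} → {q1, q2, q3, q5, q6, q7, q8}.
Read 'a': {q1, q2, q3, q5, q6, q7, q8} → {q3, q4, q5, q6, q7}.
Read 'b': {q3, q4, q5, q6, q7} → {q3, q6}.
Read 'c': {q3, q6} → {q1, q2, q4, q5, q6, q7}.
Read 'b': {q1, q2, q4, q5, q6, q7} → {q1, q2, q3, q5, q6, q7, q8}.
Read 'c': {q1, q2, q3, q5, q6, q7, q8} → {q1, q2, q3, q4, q5, q6, q7, q8}.
The final set {q1, q2, q3, q4, q5, q6, q7, q8} contains the accepting states q5, q6.

Yes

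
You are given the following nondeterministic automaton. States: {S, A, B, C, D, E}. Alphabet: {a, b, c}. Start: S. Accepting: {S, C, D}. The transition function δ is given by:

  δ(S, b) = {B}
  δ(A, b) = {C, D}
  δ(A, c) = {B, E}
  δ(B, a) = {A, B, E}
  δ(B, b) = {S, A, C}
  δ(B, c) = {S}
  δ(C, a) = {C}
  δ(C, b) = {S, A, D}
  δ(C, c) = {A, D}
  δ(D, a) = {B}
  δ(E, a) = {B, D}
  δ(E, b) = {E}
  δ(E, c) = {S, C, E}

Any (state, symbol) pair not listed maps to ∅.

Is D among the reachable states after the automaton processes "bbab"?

Start in {S}.
Read 'b': {S} → {B}.
Read 'b': {B} → {S, A, C}.
Read 'a': {S, A, C} → {C}.
Read 'b': {C} → {S, A, D}.
State D is in {S, A, D}.

Yes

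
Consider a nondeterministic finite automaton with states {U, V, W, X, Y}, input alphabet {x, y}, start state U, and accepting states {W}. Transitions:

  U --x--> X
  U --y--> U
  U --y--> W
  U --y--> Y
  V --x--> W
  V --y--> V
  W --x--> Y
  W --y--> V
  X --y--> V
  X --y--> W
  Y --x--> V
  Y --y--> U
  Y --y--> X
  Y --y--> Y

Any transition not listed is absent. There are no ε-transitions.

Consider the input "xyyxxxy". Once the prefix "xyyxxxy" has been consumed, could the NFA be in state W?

No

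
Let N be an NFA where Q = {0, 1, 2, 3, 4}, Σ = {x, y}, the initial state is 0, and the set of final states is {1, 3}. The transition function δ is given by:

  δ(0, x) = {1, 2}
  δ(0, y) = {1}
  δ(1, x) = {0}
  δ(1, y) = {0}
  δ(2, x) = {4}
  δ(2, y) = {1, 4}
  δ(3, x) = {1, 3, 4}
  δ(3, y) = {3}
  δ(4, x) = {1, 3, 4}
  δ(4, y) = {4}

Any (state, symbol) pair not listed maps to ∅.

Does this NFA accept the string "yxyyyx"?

No

Start in {0}.
Read 'y': {0} → {1}.
Read 'x': {1} → {0}.
Read 'y': {0} → {1}.
Read 'y': {1} → {0}.
Read 'y': {0} → {1}.
Read 'x': {1} → {0}.
The final set {0} contains no accepting state.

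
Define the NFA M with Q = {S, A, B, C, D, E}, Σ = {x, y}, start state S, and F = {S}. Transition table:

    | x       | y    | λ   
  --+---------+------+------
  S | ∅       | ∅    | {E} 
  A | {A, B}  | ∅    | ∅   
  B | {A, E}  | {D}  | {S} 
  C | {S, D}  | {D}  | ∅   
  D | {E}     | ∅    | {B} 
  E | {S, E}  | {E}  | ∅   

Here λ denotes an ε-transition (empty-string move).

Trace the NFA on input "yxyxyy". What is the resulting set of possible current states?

Start: ε-closure({S}) = {S, E}.
Read 'y': {S, E} → {E}.
Read 'x': {E} → {S, E}.
Read 'y': {S, E} → {E}.
Read 'x': {E} → {S, E}.
Read 'y': {S, E} → {E}.
Read 'y': {E} → {E}.

{E}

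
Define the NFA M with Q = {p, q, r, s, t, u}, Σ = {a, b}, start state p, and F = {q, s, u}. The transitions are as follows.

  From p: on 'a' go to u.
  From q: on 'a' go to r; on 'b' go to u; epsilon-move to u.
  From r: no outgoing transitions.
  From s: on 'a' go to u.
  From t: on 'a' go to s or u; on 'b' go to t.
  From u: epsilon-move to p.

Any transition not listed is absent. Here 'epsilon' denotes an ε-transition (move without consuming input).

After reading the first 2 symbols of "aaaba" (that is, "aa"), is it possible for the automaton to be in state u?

Start in {p}.
Read 'a': {p} → {p, u}.
Read 'a': {p, u} → {p, u}.
State u is in {p, u}.

Yes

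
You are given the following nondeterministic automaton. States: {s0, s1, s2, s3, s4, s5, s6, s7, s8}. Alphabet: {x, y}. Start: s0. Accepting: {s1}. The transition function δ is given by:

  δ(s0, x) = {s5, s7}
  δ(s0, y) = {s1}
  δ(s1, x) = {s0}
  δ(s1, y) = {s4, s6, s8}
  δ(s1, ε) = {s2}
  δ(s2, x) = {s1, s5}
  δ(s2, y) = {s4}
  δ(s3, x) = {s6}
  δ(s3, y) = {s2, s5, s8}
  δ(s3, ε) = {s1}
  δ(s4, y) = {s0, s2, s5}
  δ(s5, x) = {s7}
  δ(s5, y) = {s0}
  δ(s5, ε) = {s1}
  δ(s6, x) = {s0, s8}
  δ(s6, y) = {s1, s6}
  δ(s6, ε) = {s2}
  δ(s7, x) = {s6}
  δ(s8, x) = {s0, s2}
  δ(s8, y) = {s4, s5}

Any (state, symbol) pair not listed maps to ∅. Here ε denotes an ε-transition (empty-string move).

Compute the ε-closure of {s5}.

{s1, s2, s5}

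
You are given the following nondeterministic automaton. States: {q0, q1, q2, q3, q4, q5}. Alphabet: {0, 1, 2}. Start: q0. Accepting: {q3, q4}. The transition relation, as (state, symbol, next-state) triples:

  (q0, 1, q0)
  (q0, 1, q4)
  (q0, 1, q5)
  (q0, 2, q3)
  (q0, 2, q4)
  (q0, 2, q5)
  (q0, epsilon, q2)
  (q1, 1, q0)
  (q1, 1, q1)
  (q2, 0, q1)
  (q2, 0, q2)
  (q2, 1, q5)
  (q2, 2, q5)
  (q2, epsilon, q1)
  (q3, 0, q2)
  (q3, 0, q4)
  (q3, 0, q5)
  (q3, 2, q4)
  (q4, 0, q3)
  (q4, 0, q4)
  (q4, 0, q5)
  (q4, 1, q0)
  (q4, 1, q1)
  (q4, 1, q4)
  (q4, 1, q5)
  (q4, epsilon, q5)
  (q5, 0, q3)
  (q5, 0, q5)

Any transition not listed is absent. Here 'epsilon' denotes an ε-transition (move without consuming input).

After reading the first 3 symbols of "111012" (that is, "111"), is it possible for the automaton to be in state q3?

No

Start: ε-closure({q0}) = {q0, q1, q2}.
Read '1': q0→{q0, q4, q5}, q1→{q0, q1}, q2→{q5}; union {q0, q1, q4, q5}; ε-closure = {q0, q1, q2, q4, q5}.
Read '1': q0→{q0, q4, q5}, q1→{q0, q1}, q2→{q5}, q4→{q0, q1, q4, q5}, q5→∅; union {q0, q1, q4, q5}; ε-closure = {q0, q1, q2, q4, q5}.
Read '1': q0→{q0, q4, q5}, q1→{q0, q1}, q2→{q5}, q4→{q0, q1, q4, q5}, q5→∅; union {q0, q1, q4, q5}; ε-closure = {q0, q1, q2, q4, q5}.
State q3 is not in {q0, q1, q2, q4, q5}.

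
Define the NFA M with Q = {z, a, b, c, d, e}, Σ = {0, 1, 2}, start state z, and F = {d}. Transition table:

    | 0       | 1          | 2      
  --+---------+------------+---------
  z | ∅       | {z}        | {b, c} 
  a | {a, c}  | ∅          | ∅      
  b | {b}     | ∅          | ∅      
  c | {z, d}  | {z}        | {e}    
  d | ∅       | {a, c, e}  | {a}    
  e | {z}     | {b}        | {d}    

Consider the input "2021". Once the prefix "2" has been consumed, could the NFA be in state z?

Start in {z}.
Read '2': z→{b, c}; now {b, c}.
State z is not in {b, c}.

No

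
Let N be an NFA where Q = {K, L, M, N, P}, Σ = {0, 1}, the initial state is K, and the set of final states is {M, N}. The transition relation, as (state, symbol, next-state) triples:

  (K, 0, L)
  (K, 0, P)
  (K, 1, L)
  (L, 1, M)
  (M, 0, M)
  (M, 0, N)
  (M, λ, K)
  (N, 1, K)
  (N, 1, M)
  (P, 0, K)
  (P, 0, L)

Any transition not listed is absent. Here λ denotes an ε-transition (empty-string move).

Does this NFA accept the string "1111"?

Start in {K}.
Read '1': K→{L}; now {L}.
Read '1': L→{M}; union {M}; ε-closure = {K, M}.
Read '1': K→{L}, M→∅; now {L}.
Read '1': L→{M}; union {M}; ε-closure = {K, M}.
The final set {K, M} contains the accepting state M.

Yes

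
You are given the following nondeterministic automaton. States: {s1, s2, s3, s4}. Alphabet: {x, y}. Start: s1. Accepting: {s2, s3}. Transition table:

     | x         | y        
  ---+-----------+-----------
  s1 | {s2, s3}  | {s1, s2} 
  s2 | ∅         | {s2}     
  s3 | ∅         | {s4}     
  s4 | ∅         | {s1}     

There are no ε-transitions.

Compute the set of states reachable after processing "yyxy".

Start in {s1}.
Read 'y': s1→{s1, s2}; now {s1, s2}.
Read 'y': s1→{s1, s2}, s2→{s2}; now {s1, s2}.
Read 'x': s1→{s2, s3}, s2→∅; now {s2, s3}.
Read 'y': s2→{s2}, s3→{s4}; now {s2, s4}.

{s2, s4}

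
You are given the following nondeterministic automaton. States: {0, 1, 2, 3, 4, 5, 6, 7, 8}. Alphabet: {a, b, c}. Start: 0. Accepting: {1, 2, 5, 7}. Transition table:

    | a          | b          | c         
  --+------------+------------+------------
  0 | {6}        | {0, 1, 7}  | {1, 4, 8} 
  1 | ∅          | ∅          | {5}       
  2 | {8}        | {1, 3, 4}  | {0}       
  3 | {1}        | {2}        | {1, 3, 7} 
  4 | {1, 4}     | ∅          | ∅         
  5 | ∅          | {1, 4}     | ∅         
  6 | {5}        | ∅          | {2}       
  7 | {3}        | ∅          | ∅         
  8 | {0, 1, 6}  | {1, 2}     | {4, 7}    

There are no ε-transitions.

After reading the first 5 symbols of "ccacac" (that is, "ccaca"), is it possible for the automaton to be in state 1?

Yes

Start in {0}.
Read 'c': 0→{1, 4, 8}; now {1, 4, 8}.
Read 'c': 1→{5}, 4→∅, 8→{4, 7}; now {4, 5, 7}.
Read 'a': 4→{1, 4}, 5→∅, 7→{3}; now {1, 3, 4}.
Read 'c': 1→{5}, 3→{1, 3, 7}, 4→∅; now {1, 3, 5, 7}.
Read 'a': 1→∅, 3→{1}, 5→∅, 7→{3}; now {1, 3}.
State 1 is in {1, 3}.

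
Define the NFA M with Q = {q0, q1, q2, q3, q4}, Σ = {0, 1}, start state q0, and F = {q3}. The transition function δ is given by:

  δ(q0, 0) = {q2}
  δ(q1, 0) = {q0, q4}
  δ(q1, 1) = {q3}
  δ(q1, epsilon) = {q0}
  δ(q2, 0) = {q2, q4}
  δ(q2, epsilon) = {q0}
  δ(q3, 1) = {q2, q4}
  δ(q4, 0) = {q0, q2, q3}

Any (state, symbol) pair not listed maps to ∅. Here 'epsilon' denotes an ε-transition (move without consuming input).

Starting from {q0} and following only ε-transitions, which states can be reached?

Begin with {q0}.
No ε-moves leave this set, so the closure equals the set itself.

{q0}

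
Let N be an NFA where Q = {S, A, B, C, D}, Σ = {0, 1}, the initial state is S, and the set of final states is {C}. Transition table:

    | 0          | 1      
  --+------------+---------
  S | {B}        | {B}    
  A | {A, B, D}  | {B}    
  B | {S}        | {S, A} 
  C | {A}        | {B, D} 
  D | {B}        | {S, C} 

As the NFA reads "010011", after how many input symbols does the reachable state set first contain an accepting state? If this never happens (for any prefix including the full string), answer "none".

5

Start in {S}.
Read '0': {S} → {B}.
Read '1': {B} → {S, A}.
Read '0': {S, A} → {A, B, D}.
Read '0': {A, B, D} → {S, A, B, D}.
Read '1': {S, A, B, D} → {S, A, B, C}.
None of the earlier sets intersect F, but {S, A, B, C} does.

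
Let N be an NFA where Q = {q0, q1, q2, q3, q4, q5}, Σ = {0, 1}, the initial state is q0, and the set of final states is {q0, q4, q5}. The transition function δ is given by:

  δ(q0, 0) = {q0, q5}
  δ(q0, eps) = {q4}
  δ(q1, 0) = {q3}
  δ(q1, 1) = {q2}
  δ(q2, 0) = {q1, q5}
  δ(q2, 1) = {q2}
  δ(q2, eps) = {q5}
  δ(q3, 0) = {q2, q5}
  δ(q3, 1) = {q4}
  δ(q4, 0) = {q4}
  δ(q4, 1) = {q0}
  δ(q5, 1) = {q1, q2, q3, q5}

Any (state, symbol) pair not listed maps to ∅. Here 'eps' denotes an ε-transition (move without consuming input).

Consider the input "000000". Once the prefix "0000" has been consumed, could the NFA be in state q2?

No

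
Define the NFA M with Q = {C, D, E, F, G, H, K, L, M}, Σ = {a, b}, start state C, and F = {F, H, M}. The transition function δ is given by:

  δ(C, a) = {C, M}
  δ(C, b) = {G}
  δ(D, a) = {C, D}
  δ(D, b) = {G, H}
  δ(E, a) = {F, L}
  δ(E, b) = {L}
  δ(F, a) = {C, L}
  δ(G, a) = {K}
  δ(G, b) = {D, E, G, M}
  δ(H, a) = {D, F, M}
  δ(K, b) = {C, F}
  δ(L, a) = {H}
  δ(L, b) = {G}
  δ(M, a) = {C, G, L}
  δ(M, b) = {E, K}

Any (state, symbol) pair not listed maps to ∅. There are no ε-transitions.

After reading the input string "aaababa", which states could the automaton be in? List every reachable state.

Start in {C}.
Read 'a': C→{C, M}; now {C, M}.
Read 'a': C→{C, M}, M→{C, G, L}; now {C, G, L, M}.
Read 'a': C→{C, M}, G→{K}, L→{H}, M→{C, G, L}; now {C, G, H, K, L, M}.
Read 'b': C→{G}, G→{D, E, G, M}, H→∅, K→{C, F}, L→{G}, M→{E, K}; now {C, D, E, F, G, K, M}.
Read 'a': C→{C, M}, D→{C, D}, E→{F, L}, F→{C, L}, G→{K}, K→∅, M→{C, G, L}; now {C, D, F, G, K, L, M}.
Read 'b': C→{G}, D→{G, H}, F→∅, G→{D, E, G, M}, K→{C, F}, L→{G}, M→{E, K}; now {C, D, E, F, G, H, K, M}.
Read 'a': C→{C, M}, D→{C, D}, E→{F, L}, F→{C, L}, G→{K}, H→{D, F, M}, K→∅, M→{C, G, L}; now {C, D, F, G, K, L, M}.

{C, D, F, G, K, L, M}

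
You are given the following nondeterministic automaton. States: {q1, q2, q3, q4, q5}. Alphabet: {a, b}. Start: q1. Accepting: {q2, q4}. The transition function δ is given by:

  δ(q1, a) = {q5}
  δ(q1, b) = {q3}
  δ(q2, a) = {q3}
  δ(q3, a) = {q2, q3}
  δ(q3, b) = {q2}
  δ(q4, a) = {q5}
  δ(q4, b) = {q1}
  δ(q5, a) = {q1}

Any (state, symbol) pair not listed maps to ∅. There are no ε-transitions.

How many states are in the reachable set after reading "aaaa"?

Start in {q1}.
Read 'a': q1→{q5}; now {q5}.
Read 'a': q5→{q1}; now {q1}.
Read 'a': q1→{q5}; now {q5}.
Read 'a': q5→{q1}; now {q1}.
That set has 1 state.

1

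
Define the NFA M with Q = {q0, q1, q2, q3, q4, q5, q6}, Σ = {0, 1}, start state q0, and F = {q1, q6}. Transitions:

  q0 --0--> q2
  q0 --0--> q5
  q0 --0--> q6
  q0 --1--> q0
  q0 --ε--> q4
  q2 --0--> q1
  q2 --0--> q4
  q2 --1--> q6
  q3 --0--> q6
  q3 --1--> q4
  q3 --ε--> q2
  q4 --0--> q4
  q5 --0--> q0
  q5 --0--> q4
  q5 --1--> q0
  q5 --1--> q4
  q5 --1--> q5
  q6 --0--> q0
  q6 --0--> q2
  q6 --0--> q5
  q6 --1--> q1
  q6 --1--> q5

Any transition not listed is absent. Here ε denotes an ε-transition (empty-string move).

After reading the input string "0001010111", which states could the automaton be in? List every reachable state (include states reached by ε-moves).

Start: ε-closure({q0}) = {q0, q4}.
Read '0': {q0, q4} → {q2, q4, q5, q6}.
Read '0': {q2, q4, q5, q6} → {q0, q1, q2, q4, q5}.
Read '0': {q0, q1, q2, q4, q5} → {q0, q1, q2, q4, q5, q6}.
Read '1': {q0, q1, q2, q4, q5, q6} → {q0, q1, q4, q5, q6}.
Read '0': {q0, q1, q4, q5, q6} → {q0, q2, q4, q5, q6}.
Read '1': {q0, q2, q4, q5, q6} → {q0, q1, q4, q5, q6}.
Read '0': {q0, q1, q4, q5, q6} → {q0, q2, q4, q5, q6}.
Read '1': {q0, q2, q4, q5, q6} → {q0, q1, q4, q5, q6}.
Read '1': {q0, q1, q4, q5, q6} → {q0, q1, q4, q5}.
Read '1': {q0, q1, q4, q5} → {q0, q4, q5}.

{q0, q4, q5}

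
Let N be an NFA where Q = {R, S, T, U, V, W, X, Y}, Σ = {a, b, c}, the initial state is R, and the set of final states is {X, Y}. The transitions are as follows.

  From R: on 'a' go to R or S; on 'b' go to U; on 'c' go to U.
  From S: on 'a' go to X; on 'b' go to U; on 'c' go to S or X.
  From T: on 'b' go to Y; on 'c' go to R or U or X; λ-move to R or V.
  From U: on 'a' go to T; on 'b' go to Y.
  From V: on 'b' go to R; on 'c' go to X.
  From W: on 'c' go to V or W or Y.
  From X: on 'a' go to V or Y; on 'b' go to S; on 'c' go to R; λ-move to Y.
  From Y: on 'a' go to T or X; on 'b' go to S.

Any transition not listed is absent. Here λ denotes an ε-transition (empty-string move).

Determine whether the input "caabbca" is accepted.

Start in {R}.
Read 'c': R→{U}; now {U}.
Read 'a': U→{T}; union {T}; ε-closure = {R, T, V}.
Read 'a': R→{R, S}, T→∅, V→∅; now {R, S}.
Read 'b': R→{U}, S→{U}; now {U}.
Read 'b': U→{Y}; now {Y}.
Read 'c': Y→∅; now ∅.
The set is empty and remains empty for the remaining 1 symbol.
The final set ∅ contains no accepting state.

No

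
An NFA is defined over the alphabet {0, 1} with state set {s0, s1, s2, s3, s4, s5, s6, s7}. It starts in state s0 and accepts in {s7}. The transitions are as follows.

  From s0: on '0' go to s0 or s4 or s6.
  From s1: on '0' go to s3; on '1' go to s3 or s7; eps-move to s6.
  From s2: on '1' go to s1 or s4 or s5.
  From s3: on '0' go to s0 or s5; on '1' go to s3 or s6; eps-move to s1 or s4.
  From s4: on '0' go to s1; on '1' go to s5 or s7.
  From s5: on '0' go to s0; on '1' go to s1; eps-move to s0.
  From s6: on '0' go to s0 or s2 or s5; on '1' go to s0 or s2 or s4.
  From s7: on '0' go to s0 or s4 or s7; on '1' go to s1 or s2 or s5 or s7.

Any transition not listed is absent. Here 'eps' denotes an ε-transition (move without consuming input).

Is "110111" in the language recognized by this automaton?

Start in {s0}.
Read '1': s0→∅; now ∅.
The set is empty and remains empty for the remaining 5 symbols.
The final set ∅ contains no accepting state.

No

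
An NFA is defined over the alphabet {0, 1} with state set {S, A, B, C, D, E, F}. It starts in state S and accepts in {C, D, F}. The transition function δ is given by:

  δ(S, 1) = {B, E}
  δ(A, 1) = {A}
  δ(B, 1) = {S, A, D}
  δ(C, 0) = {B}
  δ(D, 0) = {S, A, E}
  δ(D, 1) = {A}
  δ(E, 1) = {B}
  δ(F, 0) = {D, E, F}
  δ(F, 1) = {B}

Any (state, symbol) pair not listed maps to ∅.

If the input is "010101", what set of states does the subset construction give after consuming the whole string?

Start in {S}.
Read '0': {S} → ∅.
The set is empty and remains empty for the remaining 5 symbols.

∅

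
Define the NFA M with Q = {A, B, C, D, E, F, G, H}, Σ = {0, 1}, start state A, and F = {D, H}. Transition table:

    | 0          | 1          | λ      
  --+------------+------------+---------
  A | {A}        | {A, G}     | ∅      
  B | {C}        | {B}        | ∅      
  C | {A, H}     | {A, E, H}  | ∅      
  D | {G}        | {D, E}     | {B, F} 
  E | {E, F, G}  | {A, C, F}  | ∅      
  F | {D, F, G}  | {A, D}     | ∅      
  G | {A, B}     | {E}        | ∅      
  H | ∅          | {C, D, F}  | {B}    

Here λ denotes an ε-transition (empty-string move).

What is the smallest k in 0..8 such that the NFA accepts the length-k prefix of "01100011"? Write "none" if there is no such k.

Start in {A}.
Read '0': A→{A}; now {A}.
Read '1': A→{A, G}; now {A, G}.
Read '1': A→{A, G}, G→{E}; now {A, E, G}.
Read '0': A→{A}, E→{E, F, G}, G→{A, B}; now {A, B, E, F, G}.
Read '0': A→{A}, B→{C}, E→{E, F, G}, F→{D, F, G}, G→{A, B}; now {A, B, C, D, E, F, G}.
None of the earlier sets intersect F, but {A, B, C, D, E, F, G} does.

5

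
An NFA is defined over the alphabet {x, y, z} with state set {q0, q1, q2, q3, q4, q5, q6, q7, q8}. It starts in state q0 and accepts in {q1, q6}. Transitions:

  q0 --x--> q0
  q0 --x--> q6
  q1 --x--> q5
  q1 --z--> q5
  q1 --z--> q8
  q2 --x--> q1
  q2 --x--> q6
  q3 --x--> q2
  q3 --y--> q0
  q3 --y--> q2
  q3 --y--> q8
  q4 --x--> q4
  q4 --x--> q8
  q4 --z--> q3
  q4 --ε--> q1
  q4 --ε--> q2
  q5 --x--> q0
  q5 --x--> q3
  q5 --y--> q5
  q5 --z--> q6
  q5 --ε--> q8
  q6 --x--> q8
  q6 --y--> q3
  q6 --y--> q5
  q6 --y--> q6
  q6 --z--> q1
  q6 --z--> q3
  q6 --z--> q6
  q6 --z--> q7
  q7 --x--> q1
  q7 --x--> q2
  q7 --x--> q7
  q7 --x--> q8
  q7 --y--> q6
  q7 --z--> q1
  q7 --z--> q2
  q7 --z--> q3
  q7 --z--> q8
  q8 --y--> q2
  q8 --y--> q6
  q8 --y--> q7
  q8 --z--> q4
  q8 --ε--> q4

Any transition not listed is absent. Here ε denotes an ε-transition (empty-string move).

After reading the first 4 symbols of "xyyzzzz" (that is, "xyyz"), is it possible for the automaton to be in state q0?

Start in {q0}.
Read 'x': q0→{q0, q6}; now {q0, q6}.
Read 'y': q0→∅, q6→{q3, q5, q6}; union {q3, q5, q6}; ε-closure = {q1, q2, q3, q4, q5, q6, q8}.
Read 'y': q1→∅, q2→∅, q3→{q0, q2, q8}, q4→∅, q5→{q5}, q6→{q3, q5, q6}, q8→{q2, q6, q7}; union {q0, q2, q3, q5, q6, q7, q8}; ε-closure = {q0, q1, q2, q3, q4, q5, q6, q7, q8}.
Read 'z': q0→∅, q1→{q5, q8}, q2→∅, q3→∅, q4→{q3}, q5→{q6}, q6→{q1, q3, q6, q7}, q7→{q1, q2, q3, q8}, q8→{q4}; now {q1, q2, q3, q4, q5, q6, q7, q8}.
State q0 is not in {q1, q2, q3, q4, q5, q6, q7, q8}.

No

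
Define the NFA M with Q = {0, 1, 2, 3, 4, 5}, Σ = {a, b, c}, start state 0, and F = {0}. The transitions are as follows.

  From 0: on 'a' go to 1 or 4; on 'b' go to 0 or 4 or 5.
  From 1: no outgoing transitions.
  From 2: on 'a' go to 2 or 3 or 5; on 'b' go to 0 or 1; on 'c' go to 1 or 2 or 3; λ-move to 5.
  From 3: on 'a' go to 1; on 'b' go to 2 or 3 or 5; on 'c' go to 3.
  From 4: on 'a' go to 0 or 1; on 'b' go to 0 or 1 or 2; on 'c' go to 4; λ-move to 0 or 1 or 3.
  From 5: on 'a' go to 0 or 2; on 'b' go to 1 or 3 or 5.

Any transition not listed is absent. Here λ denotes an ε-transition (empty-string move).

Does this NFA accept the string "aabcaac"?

Yes

Start in {0}.
Read 'a': 0→{1, 4}; union {1, 4}; ε-closure = {0, 1, 3, 4}.
Read 'a': 0→{1, 4}, 1→∅, 3→{1}, 4→{0, 1}; union {0, 1, 4}; ε-closure = {0, 1, 3, 4}.
Read 'b': 0→{0, 4, 5}, 1→∅, 3→{2, 3, 5}, 4→{0, 1, 2}; now {0, 1, 2, 3, 4, 5}.
Read 'c': 0→∅, 1→∅, 2→{1, 2, 3}, 3→{3}, 4→{4}, 5→∅; union {1, 2, 3, 4}; ε-closure = {0, 1, 2, 3, 4, 5}.
Read 'a': 0→{1, 4}, 1→∅, 2→{2, 3, 5}, 3→{1}, 4→{0, 1}, 5→{0, 2}; now {0, 1, 2, 3, 4, 5}.
Read 'a': 0→{1, 4}, 1→∅, 2→{2, 3, 5}, 3→{1}, 4→{0, 1}, 5→{0, 2}; now {0, 1, 2, 3, 4, 5}.
Read 'c': 0→∅, 1→∅, 2→{1, 2, 3}, 3→{3}, 4→{4}, 5→∅; union {1, 2, 3, 4}; ε-closure = {0, 1, 2, 3, 4, 5}.
The final set {0, 1, 2, 3, 4, 5} contains the accepting state 0.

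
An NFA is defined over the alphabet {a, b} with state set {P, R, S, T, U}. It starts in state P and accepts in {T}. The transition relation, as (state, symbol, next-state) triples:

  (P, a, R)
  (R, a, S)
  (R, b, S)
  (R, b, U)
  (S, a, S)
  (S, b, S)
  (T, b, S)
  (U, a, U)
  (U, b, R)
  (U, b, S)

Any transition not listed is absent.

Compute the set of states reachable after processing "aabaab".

{S}

Start in {P}.
Read 'a': P→{R}; now {R}.
Read 'a': R→{S}; now {S}.
Read 'b': S→{S}; now {S}.
Read 'a': S→{S}; now {S}.
Read 'a': S→{S}; now {S}.
Read 'b': S→{S}; now {S}.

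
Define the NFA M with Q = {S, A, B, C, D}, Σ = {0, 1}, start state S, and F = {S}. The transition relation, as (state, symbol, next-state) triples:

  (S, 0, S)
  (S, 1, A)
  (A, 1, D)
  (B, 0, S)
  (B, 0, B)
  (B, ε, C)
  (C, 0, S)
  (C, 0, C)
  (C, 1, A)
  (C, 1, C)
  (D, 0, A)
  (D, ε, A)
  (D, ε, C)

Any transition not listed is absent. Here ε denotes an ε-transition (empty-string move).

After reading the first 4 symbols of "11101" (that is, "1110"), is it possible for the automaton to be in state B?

Start in {S}.
Read '1': S→{A}; now {A}.
Read '1': A→{D}; union {D}; ε-closure = {A, C, D}.
Read '1': A→{D}, C→{A, C}, D→∅; now {A, C, D}.
Read '0': A→∅, C→{S, C}, D→{A}; now {S, A, C}.
State B is not in {S, A, C}.

No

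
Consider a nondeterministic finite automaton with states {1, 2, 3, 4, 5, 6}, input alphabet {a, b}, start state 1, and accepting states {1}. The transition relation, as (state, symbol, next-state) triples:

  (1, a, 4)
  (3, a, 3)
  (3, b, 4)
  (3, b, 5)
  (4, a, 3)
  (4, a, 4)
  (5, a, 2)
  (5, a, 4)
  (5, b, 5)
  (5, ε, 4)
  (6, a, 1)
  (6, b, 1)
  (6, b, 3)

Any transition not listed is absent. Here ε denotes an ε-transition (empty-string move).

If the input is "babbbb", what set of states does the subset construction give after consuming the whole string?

∅

Start in {1}.
Read 'b': {1} → ∅.
The set is empty and remains empty for the remaining 5 symbols.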